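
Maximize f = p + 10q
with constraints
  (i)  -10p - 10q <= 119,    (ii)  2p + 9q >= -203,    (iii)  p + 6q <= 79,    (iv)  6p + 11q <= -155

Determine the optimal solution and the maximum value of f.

Vertices and f = p + 10q:
  (137/10, -128/5) → f = -2423/10
  (241/50, -418/25) → f = -8119/50
  (419/16, -227/8) → f = -4121/16

At the optimal vertex, -10p - 10q = 119 and 6p + 11q = -155.
Solving simultaneously gives p = 241/50, q = -418/25.

p = 241/50, q = -418/25, maximum f = -8119/50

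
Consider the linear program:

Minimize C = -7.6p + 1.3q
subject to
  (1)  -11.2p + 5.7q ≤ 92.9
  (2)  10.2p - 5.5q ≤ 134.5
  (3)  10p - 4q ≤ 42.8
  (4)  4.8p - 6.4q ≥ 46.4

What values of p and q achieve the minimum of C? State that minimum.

p = 69/35, q = -202/35, minimum C = -787/35

Vertices and C = -7.6p + 1.3q:
  (-63880/173, -122699/173) → C = 3259793/1730
  (-5369/277, -6035/277) → C = 329589/2770
  (-1513/71, -22711/355) → C = 279697/3550
  (69/35, -202/35) → C = -787/35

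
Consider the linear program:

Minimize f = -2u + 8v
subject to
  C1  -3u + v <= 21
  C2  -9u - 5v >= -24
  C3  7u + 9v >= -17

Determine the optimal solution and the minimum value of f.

u = 301/46, v = -321/46, minimum f = -1585/23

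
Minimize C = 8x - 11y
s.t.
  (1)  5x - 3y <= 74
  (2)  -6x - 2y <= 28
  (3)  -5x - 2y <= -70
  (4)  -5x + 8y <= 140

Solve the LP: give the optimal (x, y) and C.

Feasible corners and C = 8x - 11y:
  (358/25, -4/5) → C = 3084/25
  (1012/25, 214/5) → C = -3674/25
  (28/5, 21) → C = -931/5

x = 28/5, y = 21, minimum C = -931/5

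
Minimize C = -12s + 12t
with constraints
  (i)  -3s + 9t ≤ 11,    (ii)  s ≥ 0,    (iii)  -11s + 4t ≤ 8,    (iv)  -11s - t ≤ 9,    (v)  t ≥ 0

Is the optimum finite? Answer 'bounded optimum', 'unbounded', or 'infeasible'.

From the feasible point (0, 11/9), moving in the direction (9, 3) keeps every constraint satisfied while C decreases without bound.

unbounded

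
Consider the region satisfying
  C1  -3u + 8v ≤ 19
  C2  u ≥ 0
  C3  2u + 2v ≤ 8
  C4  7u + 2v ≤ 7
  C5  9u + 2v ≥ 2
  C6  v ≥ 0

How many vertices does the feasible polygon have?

5

Pairwise boundary intersections that survive every other constraint:
  (0, 19/8)
  (9/31, 77/31)
  (0, 1)
  (1, 0)
  (2/9, 0)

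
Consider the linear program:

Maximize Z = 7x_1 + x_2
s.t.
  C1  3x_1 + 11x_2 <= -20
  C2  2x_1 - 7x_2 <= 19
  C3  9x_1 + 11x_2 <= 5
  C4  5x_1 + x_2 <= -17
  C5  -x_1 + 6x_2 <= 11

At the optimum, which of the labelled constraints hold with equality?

C2 and C4

Vertices and Z = 7x_1 + x_2:
  (-167/52, -49/52) → Z = -609/26
  (-241/29, 13/29) → Z = -1674/29
  (-100/37, -129/37) → Z = -829/37
The feasible region is unbounded (it extends along (-7, -2), (-6, -1)), but Z strictly decreases along every unbounded feasible direction, so there is no improving ray and the maximum is attained at a vertex.

The maximum is at (-100/37, -129/37). Substituting into each constraint, equality holds for C2 and C4; the remaining constraints have slack.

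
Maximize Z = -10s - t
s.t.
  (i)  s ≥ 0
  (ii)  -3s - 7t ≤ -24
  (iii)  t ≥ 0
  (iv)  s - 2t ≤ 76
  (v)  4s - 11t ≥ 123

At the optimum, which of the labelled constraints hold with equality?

Feasible corners and Z = -10s - t:
  (76, 0) → Z = -760
  (123/4, 0) → Z = -615/2
  (590/3, 181/3) → Z = -2027

The maximum is at (123/4, 0). Substituting into each constraint, equality holds for (iii) and (v); the remaining constraints have slack.

(iii) and (v)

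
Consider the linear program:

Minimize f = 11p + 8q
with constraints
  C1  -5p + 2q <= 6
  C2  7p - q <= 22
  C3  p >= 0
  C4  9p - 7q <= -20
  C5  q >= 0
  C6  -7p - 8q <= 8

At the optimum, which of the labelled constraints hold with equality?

Extreme points and f = 11p + 8q:
  (50/9, 152/9) → f = 1766/9
  (0, 3) → f = 24
  (87/20, 169/20) → f = 2309/20
  (0, 20/7) → f = 160/7

The minimum is at (0, 20/7). Substituting into each constraint, equality holds for C3 and C4; the remaining constraints have slack.

C3 and C4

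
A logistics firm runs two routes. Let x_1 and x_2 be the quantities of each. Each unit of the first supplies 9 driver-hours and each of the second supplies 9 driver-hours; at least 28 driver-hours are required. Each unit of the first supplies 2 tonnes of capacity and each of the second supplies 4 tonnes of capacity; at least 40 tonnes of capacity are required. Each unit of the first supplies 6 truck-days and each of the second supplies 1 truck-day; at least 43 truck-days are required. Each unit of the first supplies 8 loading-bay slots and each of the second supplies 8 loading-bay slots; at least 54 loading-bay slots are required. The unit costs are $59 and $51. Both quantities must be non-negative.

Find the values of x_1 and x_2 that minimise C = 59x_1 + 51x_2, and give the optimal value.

Feasible corners and C = 59x_1 + 51x_2:
  (0, 43) → C = 2193
  (20, 0) → C = 1180
  (6, 7) → C = 711
The feasible region is unbounded (it extends along (0, 1), (1, 0)), but C strictly increases along every unbounded feasible direction, so there is no improving ray and the minimum is attained at a vertex.

x_1 = 6, x_2 = 7, minimum C = 711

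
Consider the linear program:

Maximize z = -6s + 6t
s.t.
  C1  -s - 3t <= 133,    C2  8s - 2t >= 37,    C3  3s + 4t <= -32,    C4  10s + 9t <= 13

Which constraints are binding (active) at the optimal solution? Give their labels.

C2 and C3

Feasible corners and z = -6s + 6t:
  (-155/26, -1101/26) → z = -2838/13
  (412/7, -1343/21) → z = -5158/7
  (42/19, -367/38) → z = -1353/19
  (340/13, -359/13) → z = -4194/13

The maximum is at (42/19, -367/38). Substituting into each constraint, equality holds for C2 and C3; the remaining constraints have slack.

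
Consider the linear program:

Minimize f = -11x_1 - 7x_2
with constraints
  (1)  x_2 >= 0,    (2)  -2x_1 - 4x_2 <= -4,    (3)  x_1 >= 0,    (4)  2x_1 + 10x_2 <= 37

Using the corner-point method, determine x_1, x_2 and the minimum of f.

x_1 = 37/2, x_2 = 0, minimum f = -407/2

Feasible corners and f = -11x_1 - 7x_2:
  (2, 0) → f = -22
  (37/2, 0) → f = -407/2
  (0, 1) → f = -7
  (0, 37/10) → f = -259/10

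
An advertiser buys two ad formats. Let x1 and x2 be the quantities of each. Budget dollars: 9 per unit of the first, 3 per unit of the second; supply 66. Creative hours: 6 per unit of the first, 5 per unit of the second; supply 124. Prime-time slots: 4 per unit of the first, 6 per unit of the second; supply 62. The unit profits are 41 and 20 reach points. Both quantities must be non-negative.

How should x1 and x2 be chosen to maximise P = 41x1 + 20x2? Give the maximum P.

x1 = 5, x2 = 7, maximum P = 345

Vertices and P = 41x1 + 20x2:
  (0, 0) → P = 0
  (0, 31/3) → P = 620/3
  (22/3, 0) → P = 902/3
  (5, 7) → P = 345

The optimum lies where 9x1 + 3x2 = 66 and 4x1 + 6x2 = 62.
Solving simultaneously gives x1 = 5, x2 = 7.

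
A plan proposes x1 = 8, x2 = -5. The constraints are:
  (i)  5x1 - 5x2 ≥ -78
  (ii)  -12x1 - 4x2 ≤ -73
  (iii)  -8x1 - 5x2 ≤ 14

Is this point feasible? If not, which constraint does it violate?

(i): 65 ≥ -78 ✓
(ii): -76 ≤ -73 ✓
(iii): -39 ≤ 14 ✓

feasible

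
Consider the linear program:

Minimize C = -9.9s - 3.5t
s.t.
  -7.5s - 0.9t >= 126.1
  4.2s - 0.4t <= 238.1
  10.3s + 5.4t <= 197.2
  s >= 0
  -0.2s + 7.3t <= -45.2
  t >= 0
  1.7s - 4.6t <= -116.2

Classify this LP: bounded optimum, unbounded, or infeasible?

infeasible

The boundaries t = 0 and 1.7s - 4.6t = -116.2 meet at (-1162/17, 0), but that point violates s ≥ 0. Every candidate vertex is excluded by some other constraint, so the feasible region is empty.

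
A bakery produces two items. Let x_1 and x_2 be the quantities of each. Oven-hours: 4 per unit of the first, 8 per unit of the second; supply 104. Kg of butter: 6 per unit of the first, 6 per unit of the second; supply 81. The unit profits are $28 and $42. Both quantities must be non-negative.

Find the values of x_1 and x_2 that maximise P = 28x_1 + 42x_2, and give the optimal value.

x_1 = 1, x_2 = 25/2, maximum P = 553

Extreme points and P = 28x_1 + 42x_2:
  (0, 0) → P = 0
  (0, 13) → P = 546
  (27/2, 0) → P = 378
  (1, 25/2) → P = 553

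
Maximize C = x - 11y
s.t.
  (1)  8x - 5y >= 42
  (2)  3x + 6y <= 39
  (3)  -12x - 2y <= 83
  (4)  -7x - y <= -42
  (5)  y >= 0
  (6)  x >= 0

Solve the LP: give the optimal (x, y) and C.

Extreme points and C = x - 11y:
  (149/21, 62/21) → C = -533/21
  (252/43, 42/43) → C = -210/43
  (13, 0) → C = 13
  (6, 0) → C = 6

The optimum lies where 3x + 6y = 39 and y = 0.
Solving simultaneously gives x = 13, y = 0.

x = 13, y = 0, maximum C = 13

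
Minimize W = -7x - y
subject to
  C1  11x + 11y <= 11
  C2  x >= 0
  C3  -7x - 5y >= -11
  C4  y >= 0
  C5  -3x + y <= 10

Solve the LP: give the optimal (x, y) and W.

Extreme points and W = -7x - y:
  (0, 1) → W = -1
  (1, 0) → W = -7
  (0, 0) → W = 0

At the optimal vertex, 11x + 11y = 11 and y = 0.
Solving simultaneously gives x = 1, y = 0.

x = 1, y = 0, minimum W = -7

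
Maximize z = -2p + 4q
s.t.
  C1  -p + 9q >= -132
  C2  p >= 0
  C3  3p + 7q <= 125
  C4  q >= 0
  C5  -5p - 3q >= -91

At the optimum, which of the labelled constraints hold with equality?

Extreme points and z = -2p + 4q:
  (0, 125/7) → z = 500/7
  (0, 0) → z = 0
  (131/13, 176/13) → z = 34
  (91/5, 0) → z = -182/5

The maximum is at (0, 125/7). Substituting into each constraint, equality holds for C2 and C3; the remaining constraints have slack.

C2 and C3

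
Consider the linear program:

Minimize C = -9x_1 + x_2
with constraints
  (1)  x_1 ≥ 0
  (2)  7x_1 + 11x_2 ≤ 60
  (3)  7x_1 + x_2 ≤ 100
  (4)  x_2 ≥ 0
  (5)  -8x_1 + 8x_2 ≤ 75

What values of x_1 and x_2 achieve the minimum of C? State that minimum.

Extreme points and C = -9x_1 + x_2:
  (0, 60/11) → C = 60/11
  (0, 0) → C = 0
  (60/7, 0) → C = -540/7

At the optimal vertex, 7x_1 + 11x_2 = 60 and x_2 = 0.
Solving simultaneously gives x_1 = 60/7, x_2 = 0.

x_1 = 60/7, x_2 = 0, minimum C = -540/7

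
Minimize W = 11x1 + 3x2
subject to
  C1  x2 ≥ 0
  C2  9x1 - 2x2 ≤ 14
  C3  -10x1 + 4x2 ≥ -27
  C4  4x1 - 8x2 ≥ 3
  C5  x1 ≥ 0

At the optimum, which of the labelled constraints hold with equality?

C1 and C4

Extreme points and W = 11x1 + 3x2:
  (14/9, 0) → W = 154/9
  (3/4, 0) → W = 33/4
  (53/32, 29/64) → W = 1253/64

The minimum is at (3/4, 0). Substituting into each constraint, equality holds for C1 and C4; the remaining constraints have slack.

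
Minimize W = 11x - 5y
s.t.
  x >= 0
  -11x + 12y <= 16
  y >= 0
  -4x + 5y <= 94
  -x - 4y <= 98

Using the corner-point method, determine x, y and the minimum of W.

x = 0, y = 4/3, minimum W = -20/3

Corner points and W = 11x - 5y:
  (0, 4/3) → W = -20/3
  (0, 0) → W = 0
  (1048/7, 970/7) → W = 954
The feasible region is unbounded (it extends along (5, 4), (1, 0)), but W strictly increases along every unbounded feasible direction, so there is no improving ray and the minimum is attained at a vertex.

At the optimal vertex, x = 0 and -11x + 12y = 16.
Solving simultaneously gives x = 0, y = 4/3.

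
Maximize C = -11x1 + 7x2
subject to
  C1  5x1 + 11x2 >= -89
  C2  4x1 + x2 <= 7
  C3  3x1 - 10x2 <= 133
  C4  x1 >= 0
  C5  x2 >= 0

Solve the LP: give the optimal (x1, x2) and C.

x1 = 0, x2 = 7, maximum C = 49

Vertices and C = -11x1 + 7x2:
  (0, 7) → C = 49
  (7/4, 0) → C = -77/4
  (0, 0) → C = 0

The optimum lies where 4x1 + x2 = 7 and x1 = 0.
Solving simultaneously gives x1 = 0, x2 = 7.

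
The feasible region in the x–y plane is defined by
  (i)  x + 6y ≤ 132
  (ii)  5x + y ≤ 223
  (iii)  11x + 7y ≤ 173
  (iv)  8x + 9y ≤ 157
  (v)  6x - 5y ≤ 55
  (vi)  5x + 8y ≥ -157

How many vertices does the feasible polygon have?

5

The feasible vertices (each the meet of two boundaries and inside every other half-plane) are:
  (-82/13, 899/39)
  (-999/11, 817/22)
  (458/43, 343/43)
  (1250/97, 433/97)
  (-345/73, -1217/73)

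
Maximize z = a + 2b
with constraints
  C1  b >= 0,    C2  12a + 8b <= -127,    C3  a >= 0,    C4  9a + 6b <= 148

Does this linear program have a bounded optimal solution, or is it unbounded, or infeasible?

infeasible

The boundaries b = 0 and 12a + 8b = -127 meet at (-127/12, 0), but that point violates a ≥ 0. Every candidate vertex is excluded by some other constraint, so the feasible region is empty.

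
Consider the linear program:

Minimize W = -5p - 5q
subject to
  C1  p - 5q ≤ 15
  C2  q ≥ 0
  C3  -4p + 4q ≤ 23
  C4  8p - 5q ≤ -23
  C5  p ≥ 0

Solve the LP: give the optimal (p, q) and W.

Corner points and W = -5p - 5q:
  (23/12, 23/3) → W = -575/12
  (0, 23/4) → W = -115/4
  (0, 23/5) → W = -23

The binding constraints are -4p + 4q = 23 and 8p - 5q = -23.
Solving simultaneously gives p = 23/12, q = 23/3.

p = 23/12, q = 23/3, minimum W = -575/12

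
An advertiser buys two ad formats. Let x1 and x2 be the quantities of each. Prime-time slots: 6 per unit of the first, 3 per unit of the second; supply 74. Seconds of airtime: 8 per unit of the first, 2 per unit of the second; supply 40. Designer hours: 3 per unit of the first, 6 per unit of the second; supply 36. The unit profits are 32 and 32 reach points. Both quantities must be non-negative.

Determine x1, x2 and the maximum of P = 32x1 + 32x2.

x1 = 4, x2 = 4, maximum P = 256

Vertices and P = 32x1 + 32x2:
  (0, 0) → P = 0
  (0, 6) → P = 192
  (5, 0) → P = 160
  (4, 4) → P = 256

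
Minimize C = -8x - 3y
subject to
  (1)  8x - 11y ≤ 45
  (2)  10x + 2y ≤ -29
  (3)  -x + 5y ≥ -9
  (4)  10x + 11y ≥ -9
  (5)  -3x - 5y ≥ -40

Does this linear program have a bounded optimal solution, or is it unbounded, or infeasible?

bounded optimum

Corner points and C = -8x - 3y:
  (-301/90, 20/9) → C = 904/45
  (-225/44, 487/44) → C = 339/44
  (-485/17, 427/17) → C = 2599/17
The feasible region has finitely many vertices and no improving ray; the minimum is 339/44 at (-225/44, 487/44).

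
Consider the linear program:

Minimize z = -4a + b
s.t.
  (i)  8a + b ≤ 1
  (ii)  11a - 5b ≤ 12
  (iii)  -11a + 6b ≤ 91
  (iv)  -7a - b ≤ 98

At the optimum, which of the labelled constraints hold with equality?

(i) and (ii)

Vertices and z = -4a + b:
  (1/3, -5/3) → z = -3
  (-85/59, 739/59) → z = 1079/59
  (-239/23, -581/23) → z = 375/23
  (-679/53, -441/53) → z = 2275/53

The minimum is at (1/3, -5/3). Substituting into each constraint, equality holds for (i) and (ii); the remaining constraints have slack.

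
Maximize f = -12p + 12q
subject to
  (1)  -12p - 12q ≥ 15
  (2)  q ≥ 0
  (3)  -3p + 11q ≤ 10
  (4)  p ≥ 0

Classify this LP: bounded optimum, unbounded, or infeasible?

The boundaries -12p - 12q = 15 and q = 0 meet at (-5/4, 0), but that point violates p ≥ 0. Every candidate vertex is excluded by some other constraint, so the feasible region is empty.

infeasible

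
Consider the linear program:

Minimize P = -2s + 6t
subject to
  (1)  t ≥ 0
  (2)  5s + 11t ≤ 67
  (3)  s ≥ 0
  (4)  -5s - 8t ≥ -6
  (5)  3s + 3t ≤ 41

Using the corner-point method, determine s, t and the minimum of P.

s = 6/5, t = 0, minimum P = -12/5

Corner points and P = -2s + 6t:
  (0, 0) → P = 0
  (6/5, 0) → P = -12/5
  (0, 3/4) → P = 9/2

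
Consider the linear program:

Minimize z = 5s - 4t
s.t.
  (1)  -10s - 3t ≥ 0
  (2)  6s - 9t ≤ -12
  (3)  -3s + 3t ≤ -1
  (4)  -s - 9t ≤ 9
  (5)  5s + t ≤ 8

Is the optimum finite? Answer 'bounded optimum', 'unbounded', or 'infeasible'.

infeasible

The boundaries -10s - 3t = 0 and 6s - 9t = -12 meet at (-1/3, 10/9), but that point violates -3s + 3t ≤ -1. Every candidate vertex is excluded by some other constraint, so the feasible region is empty.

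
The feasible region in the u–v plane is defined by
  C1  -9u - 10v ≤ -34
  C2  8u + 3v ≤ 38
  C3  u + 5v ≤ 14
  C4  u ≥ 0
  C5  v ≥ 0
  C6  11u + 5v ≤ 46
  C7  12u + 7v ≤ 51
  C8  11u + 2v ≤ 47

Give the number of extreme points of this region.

Of the 28 pairwise boundary intersections, those satisfying every inequality are:
  (6/7, 92/35)
  (34/9, 0)
  (157/53, 117/53)
  (46/11, 0)
  (67/17, 9/17)

5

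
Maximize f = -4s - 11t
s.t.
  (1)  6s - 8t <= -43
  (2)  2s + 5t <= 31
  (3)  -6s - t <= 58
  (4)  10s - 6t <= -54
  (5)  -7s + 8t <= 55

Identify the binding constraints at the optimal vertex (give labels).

Corner points and f = -4s - 11t:
  (-169/18, -5/3) → f = 503/9
  (-87/22, 53/22) → f = -235/22
  (-519/55, -76/55) → f = 2912/55
  (-51/19, 86/19) → f = -742/19

The maximum is at (-169/18, -5/3). Substituting into each constraint, equality holds for (1) and (3); the remaining constraints have slack.

(1) and (3)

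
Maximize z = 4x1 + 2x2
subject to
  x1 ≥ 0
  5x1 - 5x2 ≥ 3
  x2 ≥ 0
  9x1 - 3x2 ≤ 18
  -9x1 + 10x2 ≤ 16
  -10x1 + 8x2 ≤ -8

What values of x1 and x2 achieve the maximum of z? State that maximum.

Vertices and z = 4x1 + 2x2:
  (27/10, 21/10) → z = 15
  (8/5, 1) → z = 42/5
  (2, 0) → z = 8
  (4/5, 0) → z = 16/5

x1 = 27/10, x2 = 21/10, maximum z = 15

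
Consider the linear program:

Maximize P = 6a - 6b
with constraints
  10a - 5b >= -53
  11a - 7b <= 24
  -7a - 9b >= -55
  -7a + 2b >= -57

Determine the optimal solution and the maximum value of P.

a = -491/15, b = -823/15, maximum P = 664/5

Corner points and P = 6a - 6b:
  (-491/15, -823/15) → P = 664/5
  (-202/125, 921/125) → P = -6738/125
  (601/148, 437/148) → P = 246/37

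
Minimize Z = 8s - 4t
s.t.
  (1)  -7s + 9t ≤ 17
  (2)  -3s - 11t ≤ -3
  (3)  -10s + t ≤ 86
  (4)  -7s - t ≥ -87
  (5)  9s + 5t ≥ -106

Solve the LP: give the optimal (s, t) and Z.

Feasible corners and Z = 8s - 4t:
  (-20/13, 9/13) → Z = -196/13
  (383/35, 52/5) → Z = 1608/35
  (477/37, -120/37) → Z = 4296/37

The binding constraints are -7s + 9t = 17 and -3s - 11t = -3.
Solving simultaneously gives s = -20/13, t = 9/13.

s = -20/13, t = 9/13, minimum Z = -196/13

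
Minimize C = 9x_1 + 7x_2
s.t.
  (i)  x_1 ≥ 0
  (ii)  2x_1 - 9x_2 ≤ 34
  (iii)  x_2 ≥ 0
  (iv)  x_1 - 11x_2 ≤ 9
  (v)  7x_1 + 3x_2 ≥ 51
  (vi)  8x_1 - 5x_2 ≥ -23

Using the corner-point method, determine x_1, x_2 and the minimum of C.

Vertices and C = 9x_1 + 7x_2:
  (293/13, 16/13) → C = 2749/13
  (9, 0) → C = 81
  (51/7, 0) → C = 459/7
  (186/59, 569/59) → C = 5657/59
The feasible region is unbounded (it extends along (5, 8), (9, 2)), but C strictly increases along every unbounded feasible direction, so there is no improving ray and the minimum is attained at a vertex.

The binding constraints are x_2 = 0 and 7x_1 + 3x_2 = 51.
Solving simultaneously gives x_1 = 51/7, x_2 = 0.

x_1 = 51/7, x_2 = 0, minimum C = 459/7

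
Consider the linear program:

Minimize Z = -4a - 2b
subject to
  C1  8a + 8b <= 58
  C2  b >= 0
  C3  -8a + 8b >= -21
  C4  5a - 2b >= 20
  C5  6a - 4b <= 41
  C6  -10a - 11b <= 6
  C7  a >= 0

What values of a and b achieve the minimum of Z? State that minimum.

a = 79/16, b = 37/16, minimum Z = -195/8

Corner points and Z = -4a - 2b:
  (79/16, 37/16) → Z = -195/8
  (69/14, 65/28) → Z = -341/14
  (59/12, 55/24) → Z = -97/4

The binding constraints are 8a + 8b = 58 and -8a + 8b = -21.
Solving simultaneously gives a = 79/16, b = 37/16.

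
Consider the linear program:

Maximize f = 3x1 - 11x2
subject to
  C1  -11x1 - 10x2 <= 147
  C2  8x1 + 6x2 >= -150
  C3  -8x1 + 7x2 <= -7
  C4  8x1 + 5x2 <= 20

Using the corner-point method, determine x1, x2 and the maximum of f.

Vertices and f = 3x1 - 11x2:
  (-959/157, -1253/157) → f = 10906/157
  (187/5, -1396/25) → f = 18161/25
  (175/96, 13/12) → f = -619/96

The binding constraints are -11x1 - 10x2 = 147 and 8x1 + 5x2 = 20.
Solving simultaneously gives x1 = 187/5, x2 = -1396/25.

x1 = 187/5, x2 = -1396/25, maximum f = 18161/25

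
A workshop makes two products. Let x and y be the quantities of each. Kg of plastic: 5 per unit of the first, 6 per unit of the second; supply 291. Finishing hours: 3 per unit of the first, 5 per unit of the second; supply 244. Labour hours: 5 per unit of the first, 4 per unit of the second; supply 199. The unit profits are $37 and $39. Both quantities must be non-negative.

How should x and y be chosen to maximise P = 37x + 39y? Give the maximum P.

Extreme points and P = 37x + 39y:
  (0, 0) → P = 0
  (0, 97/2) → P = 3783/2
  (199/5, 0) → P = 7363/5
  (3, 46) → P = 1905

x = 3, y = 46, maximum P = 1905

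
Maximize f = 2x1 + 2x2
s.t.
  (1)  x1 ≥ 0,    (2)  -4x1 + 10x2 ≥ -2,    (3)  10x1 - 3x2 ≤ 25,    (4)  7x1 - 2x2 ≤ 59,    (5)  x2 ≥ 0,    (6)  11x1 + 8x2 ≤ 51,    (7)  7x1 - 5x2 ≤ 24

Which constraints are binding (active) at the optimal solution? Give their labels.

(1) and (6)

Corner points and f = 2x1 + 2x2:
  (0, 0) → f = 0
  (0, 51/8) → f = 51/4
  (61/22, 10/11) → f = 81/11
  (1/2, 0) → f = 1
  (353/113, 235/113) → f = 1176/113

The maximum is at (0, 51/8). Substituting into each constraint, equality holds for (1) and (6); the remaining constraints have slack.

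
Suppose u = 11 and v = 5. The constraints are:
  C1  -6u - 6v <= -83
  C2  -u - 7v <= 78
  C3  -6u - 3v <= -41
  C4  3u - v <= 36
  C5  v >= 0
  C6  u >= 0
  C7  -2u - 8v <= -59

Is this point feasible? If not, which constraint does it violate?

C1: -96 ≤ -83 ✓
C2: -46 ≤ 78 ✓
C3: -81 ≤ -41 ✓
C4: 28 ≤ 36 ✓
C5: 5 ≥ 0 ✓
C6: 11 ≥ 0 ✓
C7: -62 ≤ -59 ✓

feasible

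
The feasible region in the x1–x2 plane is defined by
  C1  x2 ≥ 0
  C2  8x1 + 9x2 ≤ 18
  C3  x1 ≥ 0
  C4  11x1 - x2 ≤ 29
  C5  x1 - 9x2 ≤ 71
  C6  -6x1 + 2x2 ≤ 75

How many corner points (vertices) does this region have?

3

Pairwise boundary intersections that survive every other constraint:
  (9/4, 0)
  (0, 0)
  (0, 2)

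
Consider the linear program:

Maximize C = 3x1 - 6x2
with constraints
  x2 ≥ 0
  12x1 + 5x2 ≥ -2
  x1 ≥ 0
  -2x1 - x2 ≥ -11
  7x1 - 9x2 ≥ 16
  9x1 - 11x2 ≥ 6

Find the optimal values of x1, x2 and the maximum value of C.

x1 = 11/2, x2 = 0, maximum C = 33/2

Vertices and C = 3x1 - 6x2:
  (11/2, 0) → C = 33/2
  (16/7, 0) → C = 48/7
  (23/5, 9/5) → C = 3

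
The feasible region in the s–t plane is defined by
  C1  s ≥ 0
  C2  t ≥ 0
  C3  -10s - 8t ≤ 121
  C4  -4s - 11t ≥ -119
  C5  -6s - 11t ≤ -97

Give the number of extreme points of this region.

4

Of the 10 pairwise boundary intersections, those satisfying every inequality are:
  (0, 119/11)
  (0, 97/11)
  (119/4, 0)
  (97/6, 0)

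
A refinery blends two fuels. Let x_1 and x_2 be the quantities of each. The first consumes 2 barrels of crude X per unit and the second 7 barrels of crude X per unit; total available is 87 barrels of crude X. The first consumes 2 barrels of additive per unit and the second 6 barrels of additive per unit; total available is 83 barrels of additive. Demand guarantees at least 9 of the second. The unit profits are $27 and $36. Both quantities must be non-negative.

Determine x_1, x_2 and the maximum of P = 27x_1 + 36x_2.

Vertices and P = 27x_1 + 36x_2:
  (0, 87/7) → P = 3132/7
  (0, 9) → P = 324
  (12, 9) → P = 648

x_1 = 12, x_2 = 9, maximum P = 648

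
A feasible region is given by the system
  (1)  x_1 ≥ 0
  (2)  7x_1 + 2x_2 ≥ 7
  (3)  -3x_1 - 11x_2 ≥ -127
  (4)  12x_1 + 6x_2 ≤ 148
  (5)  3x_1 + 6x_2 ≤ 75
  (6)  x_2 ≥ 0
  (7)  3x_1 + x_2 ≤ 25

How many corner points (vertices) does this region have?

The feasible vertices (each the meet of two boundaries and inside every other half-plane) are:
  (0, 7/2)
  (0, 127/11)
  (1, 0)
  (21/5, 52/5)
  (5, 10)
  (25/3, 0)

6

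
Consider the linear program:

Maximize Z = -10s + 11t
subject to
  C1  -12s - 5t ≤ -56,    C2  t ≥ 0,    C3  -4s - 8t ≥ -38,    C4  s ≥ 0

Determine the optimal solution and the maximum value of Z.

Corner points and Z = -10s + 11t:
  (14/3, 0) → Z = -140/3
  (129/38, 58/19) → Z = -7/19
  (19/2, 0) → Z = -95

The binding constraints are -12s - 5t = -56 and -4s - 8t = -38.
Solving simultaneously gives s = 129/38, t = 58/19.

s = 129/38, t = 58/19, maximum Z = -7/19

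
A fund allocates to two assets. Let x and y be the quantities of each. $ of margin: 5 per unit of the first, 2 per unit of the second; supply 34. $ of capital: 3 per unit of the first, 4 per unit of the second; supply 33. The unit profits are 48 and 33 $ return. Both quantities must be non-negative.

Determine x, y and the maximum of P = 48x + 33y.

Extreme points and P = 48x + 33y:
  (0, 0) → P = 0
  (0, 33/4) → P = 1089/4
  (34/5, 0) → P = 1632/5
  (5, 9/2) → P = 777/2

x = 5, y = 9/2, maximum P = 777/2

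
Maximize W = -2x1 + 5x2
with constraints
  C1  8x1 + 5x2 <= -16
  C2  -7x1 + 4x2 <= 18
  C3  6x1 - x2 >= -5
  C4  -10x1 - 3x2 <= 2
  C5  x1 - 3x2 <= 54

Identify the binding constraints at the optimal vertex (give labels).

Corner points and W = -2x1 + 5x2:
  (19/13, -72/13) → W = -398/13
  (222/29, -448/29) → W = -2684/29
  (52/11, -542/33) → W = -3022/33

The maximum is at (19/13, -72/13). Substituting into each constraint, equality holds for C1 and C4; the remaining constraints have slack.

C1 and C4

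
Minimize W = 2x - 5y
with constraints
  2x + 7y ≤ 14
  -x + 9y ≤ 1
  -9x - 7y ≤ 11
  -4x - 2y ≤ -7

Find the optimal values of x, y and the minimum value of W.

Extreme points and W = 2x - 5y:
  (119/25, 16/25) → W = 158/25
  (61/38, 11/38) → W = 67/38
  (71/10, -107/10) → W = 677/10
The feasible region is unbounded (it extends along (7, -2), (7, -9)), but W strictly increases along every unbounded feasible direction, so there is no improving ray and the minimum is attained at a vertex.

The binding constraints are -x + 9y = 1 and -4x - 2y = -7.
Solving simultaneously gives x = 61/38, y = 11/38.

x = 61/38, y = 11/38, minimum W = 67/38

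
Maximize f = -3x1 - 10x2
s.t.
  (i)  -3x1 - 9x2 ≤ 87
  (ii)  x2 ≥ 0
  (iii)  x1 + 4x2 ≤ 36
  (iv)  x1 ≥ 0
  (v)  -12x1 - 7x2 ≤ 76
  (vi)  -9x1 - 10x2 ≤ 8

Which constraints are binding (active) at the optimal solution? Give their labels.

(ii) and (iv)

Feasible corners and f = -3x1 - 10x2:
  (36, 0) → f = -108
  (0, 0) → f = 0
  (0, 9) → f = -90

The maximum is at (0, 0). Substituting into each constraint, equality holds for (ii) and (iv); the remaining constraints have slack.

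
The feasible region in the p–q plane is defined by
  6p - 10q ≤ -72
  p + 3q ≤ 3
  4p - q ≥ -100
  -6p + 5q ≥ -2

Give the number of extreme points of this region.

3

Intersecting each pair of boundary lines and keeping only the points that satisfy every inequality leaves:
  (-93/14, 45/14)
  (-464/17, -156/17)
  (-297/13, 112/13)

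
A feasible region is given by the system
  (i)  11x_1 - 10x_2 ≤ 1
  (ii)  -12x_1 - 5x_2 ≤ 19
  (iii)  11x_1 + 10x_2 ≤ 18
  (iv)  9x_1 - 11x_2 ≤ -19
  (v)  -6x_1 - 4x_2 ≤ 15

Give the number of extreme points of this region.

The feasible vertices (each the meet of two boundaries and inside every other half-plane) are:
  (-56/13, 85/13)
  (-304/177, 19/59)
  (8/211, 371/211)

3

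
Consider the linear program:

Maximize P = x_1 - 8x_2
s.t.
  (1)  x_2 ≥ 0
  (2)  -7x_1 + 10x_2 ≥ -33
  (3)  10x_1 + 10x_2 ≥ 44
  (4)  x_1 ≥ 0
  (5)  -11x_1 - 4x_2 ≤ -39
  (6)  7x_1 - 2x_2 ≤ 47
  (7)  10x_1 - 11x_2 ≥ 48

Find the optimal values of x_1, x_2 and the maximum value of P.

Corner points and P = x_1 - 8x_2:
  (101/14, 7/4) → P = -95/14
  (117/23, 6/23) → P = 3
  (421/57, 134/57) → P = -217/19

The binding constraints are -7x_1 + 10x_2 = -33 and 10x_1 - 11x_2 = 48.
Solving simultaneously gives x_1 = 117/23, x_2 = 6/23.

x_1 = 117/23, x_2 = 6/23, maximum P = 3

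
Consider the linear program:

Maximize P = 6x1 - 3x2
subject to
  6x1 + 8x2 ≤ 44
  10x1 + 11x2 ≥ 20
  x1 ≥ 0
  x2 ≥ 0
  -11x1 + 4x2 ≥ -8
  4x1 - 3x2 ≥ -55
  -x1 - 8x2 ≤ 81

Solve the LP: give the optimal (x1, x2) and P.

Extreme points and P = 6x1 - 3x2:
  (0, 11/2) → P = -33/2
  (15/7, 109/28) → P = 33/28
  (0, 20/11) → P = -60/11
  (24/23, 20/23) → P = 84/23

At the optimal vertex, 10x1 + 11x2 = 20 and -11x1 + 4x2 = -8.
Solving simultaneously gives x1 = 24/23, x2 = 20/23.

x1 = 24/23, x2 = 20/23, maximum P = 84/23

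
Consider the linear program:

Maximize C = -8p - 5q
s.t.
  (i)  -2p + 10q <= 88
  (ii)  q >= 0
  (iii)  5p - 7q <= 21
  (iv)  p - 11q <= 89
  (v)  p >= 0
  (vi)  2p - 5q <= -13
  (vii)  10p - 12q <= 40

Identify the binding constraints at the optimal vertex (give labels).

(v) and (vi)

Feasible corners and C = -8p - 5q:
  (0, 44/5) → C = -44
  (364/19, 240/19) → C = -4112/19
  (0, 13/5) → C = -13
  (178/13, 105/13) → C = -1949/13

The maximum is at (0, 13/5). Substituting into each constraint, equality holds for (v) and (vi); the remaining constraints have slack.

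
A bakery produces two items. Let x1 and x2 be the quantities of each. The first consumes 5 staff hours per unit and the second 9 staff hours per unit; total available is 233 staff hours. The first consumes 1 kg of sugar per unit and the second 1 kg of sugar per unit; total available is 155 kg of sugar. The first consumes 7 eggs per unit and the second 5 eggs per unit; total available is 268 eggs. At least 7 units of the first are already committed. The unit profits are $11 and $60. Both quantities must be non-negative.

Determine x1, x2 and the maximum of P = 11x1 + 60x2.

Vertices and P = 11x1 + 60x2:
  (268/7, 0) → P = 2948/7
  (7, 0) → P = 77
  (1247/38, 291/38) → P = 31177/38
  (7, 22) → P = 1397

The optimum lies where 5x1 + 9x2 = 233 and x1 = 7.
Solving simultaneously gives x1 = 7, x2 = 22.

x1 = 7, x2 = 22, maximum P = 1397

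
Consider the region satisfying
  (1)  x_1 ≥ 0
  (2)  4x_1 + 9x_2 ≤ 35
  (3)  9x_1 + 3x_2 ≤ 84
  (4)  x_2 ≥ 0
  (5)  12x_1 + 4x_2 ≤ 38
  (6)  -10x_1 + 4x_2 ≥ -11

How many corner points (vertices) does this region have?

Pairwise boundary intersections that survive every other constraint:
  (0, 35/9)
  (0, 0)
  (101/46, 67/23)
  (11/10, 0)
  (49/22, 31/11)

5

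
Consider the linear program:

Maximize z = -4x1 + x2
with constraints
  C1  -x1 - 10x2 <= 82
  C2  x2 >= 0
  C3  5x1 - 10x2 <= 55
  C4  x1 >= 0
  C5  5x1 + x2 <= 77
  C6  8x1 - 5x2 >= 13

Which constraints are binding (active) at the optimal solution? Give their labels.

Feasible corners and z = -4x1 + x2:
  (11, 0) → z = -44
  (13/8, 0) → z = -13/2
  (15, 2) → z = -58
  (398/33, 551/33) → z = -347/11

The maximum is at (13/8, 0). Substituting into each constraint, equality holds for C2 and C6; the remaining constraints have slack.

C2 and C6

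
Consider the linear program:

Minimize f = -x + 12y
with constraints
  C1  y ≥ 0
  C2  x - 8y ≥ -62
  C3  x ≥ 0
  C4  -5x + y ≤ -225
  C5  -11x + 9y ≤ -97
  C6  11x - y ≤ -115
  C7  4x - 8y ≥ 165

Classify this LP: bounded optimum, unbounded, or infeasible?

The boundaries y = 0 and -5x + y = -225 meet at (45, 0), but that point violates 11x - y ≤ -115. Every candidate vertex is excluded by some other constraint, so the feasible region is empty.

infeasible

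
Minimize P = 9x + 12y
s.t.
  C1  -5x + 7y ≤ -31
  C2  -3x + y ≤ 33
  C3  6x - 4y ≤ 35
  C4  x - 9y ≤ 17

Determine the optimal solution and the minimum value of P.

Vertices and P = 9x + 12y:
  (11/2, -1/2) → P = 87/2
  (80/19, -27/19) → P = 396/19
  (247/50, -67/50) → P = 1419/50

The optimum lies where -5x + 7y = -31 and x - 9y = 17.
Solving simultaneously gives x = 80/19, y = -27/19.

x = 80/19, y = -27/19, minimum P = 396/19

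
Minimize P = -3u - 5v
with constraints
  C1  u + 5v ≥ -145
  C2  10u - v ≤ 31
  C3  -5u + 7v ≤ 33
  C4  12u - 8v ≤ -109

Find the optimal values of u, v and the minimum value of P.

u = -499/44, v = -149/44, minimum P = 1121/22

Vertices and P = -3u - 5v:
  (-295/8, -173/8) → P = 875/4
  (-1705/68, -1631/68) → P = 6635/34
  (-499/44, -149/44) → P = 1121/22

At the optimal vertex, -5u + 7v = 33 and 12u - 8v = -109.
Solving simultaneously gives u = -499/44, v = -149/44.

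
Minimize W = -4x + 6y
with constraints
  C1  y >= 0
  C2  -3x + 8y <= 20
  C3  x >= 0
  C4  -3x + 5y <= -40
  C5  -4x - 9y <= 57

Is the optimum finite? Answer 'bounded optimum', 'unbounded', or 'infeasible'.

unbounded

From the feasible point (40/3, 0), moving in the direction (8, 3) keeps every constraint satisfied while W decreases without bound.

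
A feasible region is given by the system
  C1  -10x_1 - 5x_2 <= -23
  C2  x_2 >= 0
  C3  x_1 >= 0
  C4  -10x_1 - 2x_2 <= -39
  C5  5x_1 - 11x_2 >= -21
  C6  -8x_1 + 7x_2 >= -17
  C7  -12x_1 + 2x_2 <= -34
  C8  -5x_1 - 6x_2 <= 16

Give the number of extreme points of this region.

The feasible vertices (each the meet of two boundaries and inside every other half-plane) are:
  (307/86, 71/43)
  (73/22, 32/11)
  (334/53, 253/53)
  (208/61, 211/61)

4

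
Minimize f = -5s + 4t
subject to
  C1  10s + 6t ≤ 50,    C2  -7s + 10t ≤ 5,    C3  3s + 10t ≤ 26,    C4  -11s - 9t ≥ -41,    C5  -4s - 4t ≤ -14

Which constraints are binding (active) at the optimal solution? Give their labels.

Extreme points and f = -5s + 4t:
  (21/10, 197/100) → f = -131/50
  (30/17, 59/34) → f = -32/17
  (176/83, 163/83) → f = -228/83
  (19/4, -5/4) → f = -115/4

The minimum is at (19/4, -5/4). Substituting into each constraint, equality holds for C4 and C5; the remaining constraints have slack.

C4 and C5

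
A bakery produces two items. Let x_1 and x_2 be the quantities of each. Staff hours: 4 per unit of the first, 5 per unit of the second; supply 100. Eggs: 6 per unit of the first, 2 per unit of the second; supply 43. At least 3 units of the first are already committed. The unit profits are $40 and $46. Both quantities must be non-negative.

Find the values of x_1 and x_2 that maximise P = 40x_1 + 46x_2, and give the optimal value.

x_1 = 3, x_2 = 25/2, maximum P = 695

The optimum lies where 6x_1 + 2x_2 = 43 and x_1 = 3.
Solving simultaneously gives x_1 = 3, x_2 = 25/2.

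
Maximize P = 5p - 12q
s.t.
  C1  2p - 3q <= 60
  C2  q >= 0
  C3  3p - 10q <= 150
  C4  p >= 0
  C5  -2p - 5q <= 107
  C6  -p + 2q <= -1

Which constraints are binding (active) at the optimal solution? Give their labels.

Feasible corners and P = 5p - 12q:
  (30, 0) → P = 150
  (117, 58) → P = -111
  (1, 0) → P = 5

The maximum is at (30, 0). Substituting into each constraint, equality holds for C1 and C2; the remaining constraints have slack.

C1 and C2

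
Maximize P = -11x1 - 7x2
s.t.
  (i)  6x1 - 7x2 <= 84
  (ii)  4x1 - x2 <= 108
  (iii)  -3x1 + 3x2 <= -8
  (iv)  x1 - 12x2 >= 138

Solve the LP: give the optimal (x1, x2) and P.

Vertices and P = -11x1 - 7x2:
  (-196/3, -68) → P = 3584/3
  (42/65, -744/65) → P = 4746/65
  (-106/11, -406/33) → P = 6340/33

At the optimal vertex, 6x1 - 7x2 = 84 and -3x1 + 3x2 = -8.
Solving simultaneously gives x1 = -196/3, x2 = -68.

x1 = -196/3, x2 = -68, maximum P = 3584/3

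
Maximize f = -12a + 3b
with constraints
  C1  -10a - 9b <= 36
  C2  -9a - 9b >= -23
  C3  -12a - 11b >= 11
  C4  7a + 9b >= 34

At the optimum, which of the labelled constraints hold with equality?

C1 and C2

Vertices and f = -12a + 3b:
  (-59, 554/9) → f = 2678/3
  (-70/3, 592/27) → f = 3112/9
  (-352/9, 125/3) → f = 1783/3
  (-473/31, 485/31) → f = 7131/31

The maximum is at (-59, 554/9). Substituting into each constraint, equality holds for C1 and C2; the remaining constraints have slack.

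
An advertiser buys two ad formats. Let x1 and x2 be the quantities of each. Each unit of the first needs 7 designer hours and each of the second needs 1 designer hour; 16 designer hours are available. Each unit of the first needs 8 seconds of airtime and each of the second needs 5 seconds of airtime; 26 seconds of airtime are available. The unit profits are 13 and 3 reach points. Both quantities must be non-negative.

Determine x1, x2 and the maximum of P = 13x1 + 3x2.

Feasible corners and P = 13x1 + 3x2:
  (0, 0) → P = 0
  (0, 26/5) → P = 78/5
  (16/7, 0) → P = 208/7
  (2, 2) → P = 32

The optimum lies where 7x1 + x2 = 16 and 8x1 + 5x2 = 26.
Solving simultaneously gives x1 = 2, x2 = 2.

x1 = 2, x2 = 2, maximum P = 32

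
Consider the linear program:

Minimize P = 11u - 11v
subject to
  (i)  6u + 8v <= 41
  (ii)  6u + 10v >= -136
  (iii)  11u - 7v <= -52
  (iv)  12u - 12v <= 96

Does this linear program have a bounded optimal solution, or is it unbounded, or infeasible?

From the feasible point (-129/130, 763/130), moving in the direction (-8, 6) keeps every constraint satisfied while P decreases without bound.

unbounded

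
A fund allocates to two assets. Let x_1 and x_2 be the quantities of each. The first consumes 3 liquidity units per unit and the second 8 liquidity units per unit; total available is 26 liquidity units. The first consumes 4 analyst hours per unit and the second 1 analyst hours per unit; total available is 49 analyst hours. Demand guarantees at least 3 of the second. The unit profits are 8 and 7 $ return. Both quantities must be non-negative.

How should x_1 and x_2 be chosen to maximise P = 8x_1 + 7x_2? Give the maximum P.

x_1 = 2/3, x_2 = 3, maximum P = 79/3

The optimum lies where 3x_1 + 8x_2 = 26 and x_2 = 3.
Solving simultaneously gives x_1 = 2/3, x_2 = 3.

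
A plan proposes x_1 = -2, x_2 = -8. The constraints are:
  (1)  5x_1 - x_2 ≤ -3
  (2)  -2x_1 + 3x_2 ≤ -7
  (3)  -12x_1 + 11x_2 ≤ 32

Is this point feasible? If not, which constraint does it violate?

not feasible — violates (1)

Constraint (1): 5x_1 - x_2 = -2, which is not ≤ -3. All other constraints are satisfied.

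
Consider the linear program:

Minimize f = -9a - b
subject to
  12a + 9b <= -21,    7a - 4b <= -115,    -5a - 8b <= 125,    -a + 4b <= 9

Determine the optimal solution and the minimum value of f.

a = -53/3, b = -13/6, minimum f = 967/6

Vertices and f = -9a - b:
  (-355/19, -75/19) → f = 3270/19
  (-53/3, -13/6) → f = 967/6
  (-143/7, -20/7) → f = 1307/7

The binding constraints are 7a - 4b = -115 and -a + 4b = 9.
Solving simultaneously gives a = -53/3, b = -13/6.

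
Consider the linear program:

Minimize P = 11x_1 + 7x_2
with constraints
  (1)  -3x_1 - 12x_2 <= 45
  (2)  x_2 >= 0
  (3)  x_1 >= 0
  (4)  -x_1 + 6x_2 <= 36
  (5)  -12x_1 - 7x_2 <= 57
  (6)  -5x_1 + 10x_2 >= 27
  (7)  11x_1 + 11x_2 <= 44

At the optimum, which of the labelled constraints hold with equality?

(3) and (6)

Vertices and P = 11x_1 + 7x_2:
  (0, 27/10) → P = 189/10
  (0, 4) → P = 28
  (13/15, 47/15) → P = 472/15

The minimum is at (0, 27/10). Substituting into each constraint, equality holds for (3) and (6); the remaining constraints have slack.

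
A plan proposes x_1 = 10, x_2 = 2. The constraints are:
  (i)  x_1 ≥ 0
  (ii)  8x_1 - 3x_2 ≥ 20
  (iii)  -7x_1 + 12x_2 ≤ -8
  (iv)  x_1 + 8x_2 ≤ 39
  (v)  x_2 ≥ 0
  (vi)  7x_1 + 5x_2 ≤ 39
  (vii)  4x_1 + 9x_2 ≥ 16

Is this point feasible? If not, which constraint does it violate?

not feasible — violates (vi)

Constraint (vi): 7x_1 + 5x_2 = 80, which is not ≤ 39. All other constraints are satisfied.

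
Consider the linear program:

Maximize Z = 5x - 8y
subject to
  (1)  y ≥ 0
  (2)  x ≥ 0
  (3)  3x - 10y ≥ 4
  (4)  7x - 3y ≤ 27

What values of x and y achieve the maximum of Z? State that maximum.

x = 27/7, y = 0, maximum Z = 135/7

Vertices and Z = 5x - 8y:
  (4/3, 0) → Z = 20/3
  (27/7, 0) → Z = 135/7
  (258/61, 53/61) → Z = 866/61

The binding constraints are y = 0 and 7x - 3y = 27.
Solving simultaneously gives x = 27/7, y = 0.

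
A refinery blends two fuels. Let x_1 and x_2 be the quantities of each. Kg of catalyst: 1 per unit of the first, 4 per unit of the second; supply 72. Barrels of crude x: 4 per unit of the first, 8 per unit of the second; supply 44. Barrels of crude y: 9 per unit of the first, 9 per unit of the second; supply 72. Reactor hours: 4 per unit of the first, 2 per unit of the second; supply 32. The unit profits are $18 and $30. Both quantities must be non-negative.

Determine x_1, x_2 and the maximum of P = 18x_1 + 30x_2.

x_1 = 5, x_2 = 3, maximum P = 180

Feasible corners and P = 18x_1 + 30x_2:
  (0, 0) → P = 0
  (0, 11/2) → P = 165
  (8, 0) → P = 144
  (5, 3) → P = 180

The binding constraints are 4x_1 + 8x_2 = 44 and 9x_1 + 9x_2 = 72.
Solving simultaneously gives x_1 = 5, x_2 = 3.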